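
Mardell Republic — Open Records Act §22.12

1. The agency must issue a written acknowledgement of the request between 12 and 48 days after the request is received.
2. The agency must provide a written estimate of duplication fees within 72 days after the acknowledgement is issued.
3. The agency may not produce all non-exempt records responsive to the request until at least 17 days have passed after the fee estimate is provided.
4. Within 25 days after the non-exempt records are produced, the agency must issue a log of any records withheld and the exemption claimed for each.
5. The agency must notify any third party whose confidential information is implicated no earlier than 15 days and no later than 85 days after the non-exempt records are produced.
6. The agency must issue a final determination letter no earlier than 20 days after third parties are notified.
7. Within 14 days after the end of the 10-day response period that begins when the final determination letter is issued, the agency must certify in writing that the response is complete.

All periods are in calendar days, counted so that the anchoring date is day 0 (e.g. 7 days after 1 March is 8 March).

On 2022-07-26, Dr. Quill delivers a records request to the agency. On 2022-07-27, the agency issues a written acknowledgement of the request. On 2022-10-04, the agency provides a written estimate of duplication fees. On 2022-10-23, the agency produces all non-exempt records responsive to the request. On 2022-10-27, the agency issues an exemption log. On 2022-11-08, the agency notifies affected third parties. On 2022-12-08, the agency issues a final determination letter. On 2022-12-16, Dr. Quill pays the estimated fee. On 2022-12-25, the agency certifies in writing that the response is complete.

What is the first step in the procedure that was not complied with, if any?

(1) the permitted window runs from 2022-07-26 + 12 = 2022-08-07 to 2022-07-26 + 48 = 2022-09-12; done 2022-07-27 — 11 days before the window opened.
The procedure was therefore not followed at step 1.

Step 1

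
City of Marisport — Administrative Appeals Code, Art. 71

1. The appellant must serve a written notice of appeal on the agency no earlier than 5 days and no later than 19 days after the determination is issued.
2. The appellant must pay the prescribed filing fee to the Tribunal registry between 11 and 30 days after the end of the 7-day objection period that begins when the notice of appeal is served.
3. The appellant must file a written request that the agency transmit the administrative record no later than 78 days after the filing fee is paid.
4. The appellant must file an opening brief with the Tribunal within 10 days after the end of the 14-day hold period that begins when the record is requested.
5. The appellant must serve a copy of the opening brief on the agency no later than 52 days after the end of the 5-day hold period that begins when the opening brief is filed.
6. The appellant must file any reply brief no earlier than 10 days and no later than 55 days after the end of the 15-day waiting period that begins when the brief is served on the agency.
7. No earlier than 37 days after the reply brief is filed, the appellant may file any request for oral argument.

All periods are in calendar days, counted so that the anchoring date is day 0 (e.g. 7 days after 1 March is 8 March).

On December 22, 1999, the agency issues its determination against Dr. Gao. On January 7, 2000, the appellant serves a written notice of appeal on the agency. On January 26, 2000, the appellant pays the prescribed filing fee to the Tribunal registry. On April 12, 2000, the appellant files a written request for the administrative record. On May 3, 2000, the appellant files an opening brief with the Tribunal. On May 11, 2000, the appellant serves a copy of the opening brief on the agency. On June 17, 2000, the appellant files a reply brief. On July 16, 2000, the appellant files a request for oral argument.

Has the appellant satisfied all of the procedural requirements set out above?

Step 1: the window is 5–19 days after December 22, 1999 (when the determination is issued), so December 27, 1999 through January 10, 2000; done January 7, 2000, which is between those dates.
Step 2: the window is 11–30 days after January 14, 2000 (end of the 7-day objection period, which began when the notice of appeal is served on January 7, 2000), so January 25, 2000 through February 13, 2000; done January 26, 2000 — within the window.
Step 3: 78 days after January 26, 2000 (when the filing fee is paid) is April 13, 2000; done April 12, 2000 — timely.
Step 4: 10 days after April 26, 2000 (end of the 14-day hold period, which began when the record is requested on April 12, 2000) is May 6, 2000; completed May 3, 2000, before the deadline.
Step 5: 52 days after May 8, 2000 (end of the 5-day hold period, which began when the opening brief is filed on May 3, 2000) is June 29, 2000; completed May 11, 2000, before the deadline.
Step 6: the window is 10–55 days after May 26, 2000 (end of the 15-day waiting period, which began when the brief is served on the agency on May 11, 2000), so June 5, 2000 through July 20, 2000; June 17, 2000 falls inside that range.
Step 7: the earliest permitted date is 37 days after June 17, 2000 (when the reply brief is filed), i.e. July 24, 2000; done July 16, 2000 — 8 days too early.

No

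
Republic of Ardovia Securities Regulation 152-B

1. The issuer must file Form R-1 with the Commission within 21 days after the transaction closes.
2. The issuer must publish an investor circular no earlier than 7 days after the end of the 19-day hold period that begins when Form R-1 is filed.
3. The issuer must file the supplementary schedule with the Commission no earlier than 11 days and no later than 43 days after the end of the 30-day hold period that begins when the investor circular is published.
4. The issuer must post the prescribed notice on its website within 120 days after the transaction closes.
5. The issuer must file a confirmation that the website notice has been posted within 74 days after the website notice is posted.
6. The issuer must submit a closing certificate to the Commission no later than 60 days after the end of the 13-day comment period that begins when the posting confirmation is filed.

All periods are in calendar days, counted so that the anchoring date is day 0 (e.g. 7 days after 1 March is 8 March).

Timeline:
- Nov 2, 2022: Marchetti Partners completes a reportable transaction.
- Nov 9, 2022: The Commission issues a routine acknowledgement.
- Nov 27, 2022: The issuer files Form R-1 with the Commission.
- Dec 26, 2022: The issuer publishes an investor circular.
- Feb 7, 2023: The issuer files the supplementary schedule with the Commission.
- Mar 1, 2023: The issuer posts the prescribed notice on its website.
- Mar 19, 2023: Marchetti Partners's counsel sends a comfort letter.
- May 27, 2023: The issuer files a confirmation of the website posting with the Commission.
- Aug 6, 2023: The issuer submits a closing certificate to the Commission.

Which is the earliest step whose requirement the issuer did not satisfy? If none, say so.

(1) due by Nov 2, 2022 + 21 days = Nov 23, 2022; not done until Nov 27, 2022, 4 days after the deadline.
Later steps need not be reached.

Step 1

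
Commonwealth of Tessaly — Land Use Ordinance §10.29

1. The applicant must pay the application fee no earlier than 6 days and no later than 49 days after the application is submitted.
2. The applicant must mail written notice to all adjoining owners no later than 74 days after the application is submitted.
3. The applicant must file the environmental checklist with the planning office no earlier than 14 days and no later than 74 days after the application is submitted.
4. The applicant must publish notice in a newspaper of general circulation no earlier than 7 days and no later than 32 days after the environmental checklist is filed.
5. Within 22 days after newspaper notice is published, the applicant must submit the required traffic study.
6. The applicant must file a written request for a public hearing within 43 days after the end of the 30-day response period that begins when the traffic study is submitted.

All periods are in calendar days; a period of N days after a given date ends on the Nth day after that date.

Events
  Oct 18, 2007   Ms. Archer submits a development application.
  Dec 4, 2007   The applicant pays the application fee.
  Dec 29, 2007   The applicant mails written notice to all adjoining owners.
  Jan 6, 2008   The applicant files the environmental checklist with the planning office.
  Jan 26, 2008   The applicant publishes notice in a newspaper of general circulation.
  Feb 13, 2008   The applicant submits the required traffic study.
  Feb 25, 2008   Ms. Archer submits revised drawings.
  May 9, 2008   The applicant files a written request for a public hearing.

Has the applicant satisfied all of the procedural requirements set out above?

Step 1: the window is 6–49 days after Oct 18, 2007 (when the application is submitted), so Oct 24, 2007 through Dec 6, 2007; done Dec 4, 2007, which is between those dates.
Step 2: 74 days after Oct 18, 2007 (when the application is submitted) is Dec 31, 2007; completed Dec 29, 2007, before the deadline.
Step 3: the window is 14–74 days after Oct 18, 2007 (when the application is submitted), so Nov 1, 2007 through Dec 31, 2007; Jan 6, 2008 is 6 days past the end of the window.

No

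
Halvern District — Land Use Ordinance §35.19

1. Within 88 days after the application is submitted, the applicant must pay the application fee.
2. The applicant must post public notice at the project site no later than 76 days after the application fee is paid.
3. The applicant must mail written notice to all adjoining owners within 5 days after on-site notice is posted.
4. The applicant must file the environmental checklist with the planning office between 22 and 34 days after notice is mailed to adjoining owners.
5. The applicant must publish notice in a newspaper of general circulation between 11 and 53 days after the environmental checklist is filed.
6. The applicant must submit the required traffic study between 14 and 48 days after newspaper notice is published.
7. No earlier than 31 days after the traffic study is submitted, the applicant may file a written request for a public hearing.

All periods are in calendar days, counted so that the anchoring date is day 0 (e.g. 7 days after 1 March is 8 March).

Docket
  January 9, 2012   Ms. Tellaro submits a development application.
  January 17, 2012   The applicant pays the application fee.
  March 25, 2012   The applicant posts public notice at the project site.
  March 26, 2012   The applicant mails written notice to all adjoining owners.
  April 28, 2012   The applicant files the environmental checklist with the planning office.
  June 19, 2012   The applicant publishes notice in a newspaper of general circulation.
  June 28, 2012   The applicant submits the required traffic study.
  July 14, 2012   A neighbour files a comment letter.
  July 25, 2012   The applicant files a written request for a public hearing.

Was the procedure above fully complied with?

Step 1: 88 days after January 9, 2012 (when the application is submitted) is April 6, 2012; January 17, 2012 is within that limit.
Step 2: 76 days after January 17, 2012 (when the application fee is paid) is April 2, 2012; done March 25, 2012 — timely.
Step 3: 5 days after March 25, 2012 (when on-site notice is posted) is March 30, 2012; completed March 26, 2012, before the deadline.
Step 4: the window is 22–34 days after March 26, 2012 (when notice is mailed to adjoining owners), so April 17, 2012 through April 29, 2012; done April 28, 2012 — within the window.
Step 5: the window is 11–53 days after April 28, 2012 (when the environmental checklist is filed), so May 9, 2012 through June 20, 2012; June 19, 2012 falls inside that range.
Step 6: the window is 14–48 days after June 19, 2012 (when newspaper notice is published), so July 3, 2012 through August 6, 2012; done June 28, 2012 — 5 days before the window opened.
No need to go further; step 6 was not satisfied.

No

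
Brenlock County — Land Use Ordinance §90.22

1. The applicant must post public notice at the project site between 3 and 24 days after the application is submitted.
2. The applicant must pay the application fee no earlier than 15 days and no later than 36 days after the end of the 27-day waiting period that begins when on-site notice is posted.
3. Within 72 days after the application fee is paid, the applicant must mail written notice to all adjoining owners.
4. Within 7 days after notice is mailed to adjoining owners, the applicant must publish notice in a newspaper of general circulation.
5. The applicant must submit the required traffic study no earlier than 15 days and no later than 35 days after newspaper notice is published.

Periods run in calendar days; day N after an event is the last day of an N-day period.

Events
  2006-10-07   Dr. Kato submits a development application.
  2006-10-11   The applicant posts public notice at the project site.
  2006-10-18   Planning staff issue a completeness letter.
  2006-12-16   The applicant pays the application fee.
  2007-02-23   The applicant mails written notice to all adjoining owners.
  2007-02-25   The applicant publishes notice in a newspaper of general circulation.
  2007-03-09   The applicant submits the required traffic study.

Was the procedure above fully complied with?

No

(1) the permitted window runs from 2006-10-07 + 3 = 2006-10-10 to 2006-10-07 + 24 = 2006-10-31; 2006-10-11 falls inside that range.
(2) the permitted window runs from 2006-11-07 + 15 = 2006-11-22 to 2006-11-07 + 36 = 2006-12-13; done 2006-12-16 — 3 days after the window closed.
The analysis stops there.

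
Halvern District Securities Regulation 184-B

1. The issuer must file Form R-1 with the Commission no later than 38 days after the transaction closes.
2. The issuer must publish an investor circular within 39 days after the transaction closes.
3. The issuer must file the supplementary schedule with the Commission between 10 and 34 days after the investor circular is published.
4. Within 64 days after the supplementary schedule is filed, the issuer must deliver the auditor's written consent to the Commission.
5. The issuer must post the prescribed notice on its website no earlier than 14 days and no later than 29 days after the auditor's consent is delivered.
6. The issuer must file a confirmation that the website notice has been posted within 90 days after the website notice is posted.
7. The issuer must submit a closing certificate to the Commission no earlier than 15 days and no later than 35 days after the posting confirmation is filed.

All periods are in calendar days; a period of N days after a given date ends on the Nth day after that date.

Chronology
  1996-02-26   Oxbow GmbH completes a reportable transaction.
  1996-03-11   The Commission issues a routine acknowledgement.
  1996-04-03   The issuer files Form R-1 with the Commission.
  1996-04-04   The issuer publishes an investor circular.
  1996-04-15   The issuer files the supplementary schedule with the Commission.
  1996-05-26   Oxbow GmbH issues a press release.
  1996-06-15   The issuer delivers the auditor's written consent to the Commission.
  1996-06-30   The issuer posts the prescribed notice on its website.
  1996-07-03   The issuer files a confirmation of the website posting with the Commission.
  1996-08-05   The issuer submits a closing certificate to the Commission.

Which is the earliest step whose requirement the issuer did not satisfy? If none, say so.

None — every step was satisfied

Step 1 — counting 38 days from 1996-02-26 (when the transaction closes) gives a deadline of 1996-04-04; done 1996-04-03 — timely.
Step 2 — counting 39 days from 1996-02-26 (when the transaction closes) gives a deadline of 1996-04-05; 1996-04-04 is within that limit.
Step 3 — 10 and 34 days from 1996-04-04 (when the investor circular is published) are 1996-04-14 and 1996-05-08 respectively; 1996-04-15 falls inside that range.
Step 4 — counting 64 days from 1996-04-15 (when the supplementary schedule is filed) gives a deadline of 1996-06-18; completed 1996-06-15, before the deadline.
Step 5 — 14 and 29 days from 1996-06-15 (when the auditor's consent is delivered) are 1996-06-29 and 1996-07-14 respectively; done 1996-06-30, which is between those dates.
Step 6 — counting 90 days from 1996-06-30 (when the website notice is posted) gives a deadline of 1996-09-28; completed 1996-07-03, before the deadline.
Step 7 — 15 and 35 days from 1996-07-03 (when the posting confirmation is filed) are 1996-07-18 and 1996-08-07 respectively; done 1996-08-05 — within the window.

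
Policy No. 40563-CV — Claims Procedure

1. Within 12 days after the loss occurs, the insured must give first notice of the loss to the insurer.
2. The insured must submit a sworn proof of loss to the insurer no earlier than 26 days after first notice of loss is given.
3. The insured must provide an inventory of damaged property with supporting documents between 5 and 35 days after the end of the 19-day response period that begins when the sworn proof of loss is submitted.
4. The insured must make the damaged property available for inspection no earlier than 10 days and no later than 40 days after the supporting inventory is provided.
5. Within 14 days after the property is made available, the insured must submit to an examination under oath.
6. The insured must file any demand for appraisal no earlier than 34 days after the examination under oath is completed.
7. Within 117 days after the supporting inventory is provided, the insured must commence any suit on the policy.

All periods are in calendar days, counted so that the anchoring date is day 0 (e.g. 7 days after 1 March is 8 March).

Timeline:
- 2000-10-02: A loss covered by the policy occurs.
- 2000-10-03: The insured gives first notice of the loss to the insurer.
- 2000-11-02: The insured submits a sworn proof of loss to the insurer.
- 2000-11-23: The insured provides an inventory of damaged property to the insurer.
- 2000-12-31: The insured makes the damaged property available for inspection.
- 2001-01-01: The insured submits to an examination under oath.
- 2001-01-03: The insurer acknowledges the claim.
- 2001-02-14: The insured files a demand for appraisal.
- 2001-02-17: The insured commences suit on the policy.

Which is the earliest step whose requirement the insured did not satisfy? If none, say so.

(1) due by 2000-10-02 + 12 days = 2000-10-14; 2000-10-03 is within that limit.
(2) permitted from 2000-10-03 + 26 days = 2000-10-29 onward; done 2000-11-02, after the minimum wait.
(3) the permitted window runs from 2000-11-21 + 5 = 2000-11-26 to 2000-11-21 + 35 = 2000-12-26; 2000-11-23 is 3 days too early.

Step 3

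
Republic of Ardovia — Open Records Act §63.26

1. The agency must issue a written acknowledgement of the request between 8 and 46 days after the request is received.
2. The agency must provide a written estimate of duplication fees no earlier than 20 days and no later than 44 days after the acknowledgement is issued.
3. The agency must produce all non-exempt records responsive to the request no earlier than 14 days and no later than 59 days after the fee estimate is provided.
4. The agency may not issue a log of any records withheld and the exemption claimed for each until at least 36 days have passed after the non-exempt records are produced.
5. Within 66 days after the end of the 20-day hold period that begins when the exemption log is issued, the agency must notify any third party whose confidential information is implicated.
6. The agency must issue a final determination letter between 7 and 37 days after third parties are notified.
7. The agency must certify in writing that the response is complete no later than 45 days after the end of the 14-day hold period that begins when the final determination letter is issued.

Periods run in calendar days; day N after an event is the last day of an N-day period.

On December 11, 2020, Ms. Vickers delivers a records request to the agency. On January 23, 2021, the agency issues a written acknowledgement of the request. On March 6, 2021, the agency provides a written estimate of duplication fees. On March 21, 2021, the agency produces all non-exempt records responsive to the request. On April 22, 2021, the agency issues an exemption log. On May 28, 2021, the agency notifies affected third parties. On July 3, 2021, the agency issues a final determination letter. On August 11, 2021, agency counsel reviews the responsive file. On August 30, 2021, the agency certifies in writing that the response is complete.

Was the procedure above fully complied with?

(1) the permitted window runs from December 11, 2020 + 8 = December 19, 2020 to December 11, 2020 + 46 = January 26, 2021; done January 23, 2021, which is between those dates.
(2) the permitted window runs from January 23, 2021 + 20 = February 12, 2021 to January 23, 2021 + 44 = March 8, 2021; March 6, 2021 falls inside that range.
(3) the permitted window runs from March 6, 2021 + 14 = March 20, 2021 to March 6, 2021 + 59 = May 4, 2021; done March 21, 2021, which is between those dates.
(4) permitted from March 21, 2021 + 36 days = April 26, 2021 onward; April 22, 2021 is 4 days before the earliest permitted date.

No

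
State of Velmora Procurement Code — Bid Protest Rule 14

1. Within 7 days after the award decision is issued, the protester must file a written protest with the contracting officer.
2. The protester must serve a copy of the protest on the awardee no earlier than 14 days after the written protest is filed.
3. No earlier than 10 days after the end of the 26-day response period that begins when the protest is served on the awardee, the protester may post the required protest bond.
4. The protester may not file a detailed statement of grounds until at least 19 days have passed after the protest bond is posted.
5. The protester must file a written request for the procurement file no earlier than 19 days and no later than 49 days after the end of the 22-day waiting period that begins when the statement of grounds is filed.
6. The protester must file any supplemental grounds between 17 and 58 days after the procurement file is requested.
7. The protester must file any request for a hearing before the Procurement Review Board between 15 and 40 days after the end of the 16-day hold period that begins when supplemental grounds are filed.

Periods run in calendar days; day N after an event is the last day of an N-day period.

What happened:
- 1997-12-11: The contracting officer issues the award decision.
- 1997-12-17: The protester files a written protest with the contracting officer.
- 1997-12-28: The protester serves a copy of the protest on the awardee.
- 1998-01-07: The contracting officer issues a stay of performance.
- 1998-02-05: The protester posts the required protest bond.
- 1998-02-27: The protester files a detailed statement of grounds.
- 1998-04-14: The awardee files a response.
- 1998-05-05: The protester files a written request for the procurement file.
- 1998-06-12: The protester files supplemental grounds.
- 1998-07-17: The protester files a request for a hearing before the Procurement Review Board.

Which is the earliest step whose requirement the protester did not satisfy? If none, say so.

Step 2

Step 1 — counting 7 days from 1997-12-11 (when the award decision is issued) gives a deadline of 1997-12-18; completed 1997-12-17, before the deadline.
Step 2 — must wait 14 days from 1997-12-17 (when the written protest is filed), so not before 1997-12-31; acted on 1997-12-28, 3 days prematurely.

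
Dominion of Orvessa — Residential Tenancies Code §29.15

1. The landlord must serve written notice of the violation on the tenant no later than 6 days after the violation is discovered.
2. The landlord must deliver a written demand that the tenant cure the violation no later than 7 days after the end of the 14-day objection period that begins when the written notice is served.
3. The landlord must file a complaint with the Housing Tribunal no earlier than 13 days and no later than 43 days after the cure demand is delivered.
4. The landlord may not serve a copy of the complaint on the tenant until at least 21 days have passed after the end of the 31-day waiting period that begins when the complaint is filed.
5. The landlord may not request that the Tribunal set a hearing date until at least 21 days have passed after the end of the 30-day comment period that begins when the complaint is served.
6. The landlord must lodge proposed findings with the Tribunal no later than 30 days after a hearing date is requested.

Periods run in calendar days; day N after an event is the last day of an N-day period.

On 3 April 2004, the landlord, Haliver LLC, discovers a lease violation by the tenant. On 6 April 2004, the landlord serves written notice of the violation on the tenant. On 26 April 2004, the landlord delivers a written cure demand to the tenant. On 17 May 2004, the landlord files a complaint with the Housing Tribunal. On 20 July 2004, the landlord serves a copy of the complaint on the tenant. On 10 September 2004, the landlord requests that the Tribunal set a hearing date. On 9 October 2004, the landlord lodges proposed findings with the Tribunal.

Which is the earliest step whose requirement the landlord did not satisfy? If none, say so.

Step 1 — counting 6 days from 3 April 2004 (when the violation is discovered) gives a deadline of 9 April 2004; completed 6 April 2004, before the deadline.
Step 2 — counting 7 days from 20 April 2004 (end of the 14-day objection period, which began when the written notice is served on 6 April 2004) gives a deadline of 27 April 2004; done 26 April 2004 — timely.
Step 3 — 13 and 43 days from 26 April 2004 (when the cure demand is delivered) are 9 May 2004 and 8 June 2004 respectively; 17 May 2004 falls inside that range.
Step 4 — must wait 21 days from 17 June 2004 (end of the 31-day waiting period, which began when the complaint is filed on 17 May 2004), so not before 8 July 2004; 20 July 2004 is on or after that date.
Step 5 — must wait 21 days from 19 August 2004 (end of the 30-day comment period, which began when the complaint is served on 20 July 2004), so not before 9 September 2004; 10 September 2004 is on or after that date.
Step 6 — counting 30 days from 10 September 2004 (when a hearing date is requested) gives a deadline of 10 October 2004; 9 October 2004 is within that limit.

None — every step was satisfied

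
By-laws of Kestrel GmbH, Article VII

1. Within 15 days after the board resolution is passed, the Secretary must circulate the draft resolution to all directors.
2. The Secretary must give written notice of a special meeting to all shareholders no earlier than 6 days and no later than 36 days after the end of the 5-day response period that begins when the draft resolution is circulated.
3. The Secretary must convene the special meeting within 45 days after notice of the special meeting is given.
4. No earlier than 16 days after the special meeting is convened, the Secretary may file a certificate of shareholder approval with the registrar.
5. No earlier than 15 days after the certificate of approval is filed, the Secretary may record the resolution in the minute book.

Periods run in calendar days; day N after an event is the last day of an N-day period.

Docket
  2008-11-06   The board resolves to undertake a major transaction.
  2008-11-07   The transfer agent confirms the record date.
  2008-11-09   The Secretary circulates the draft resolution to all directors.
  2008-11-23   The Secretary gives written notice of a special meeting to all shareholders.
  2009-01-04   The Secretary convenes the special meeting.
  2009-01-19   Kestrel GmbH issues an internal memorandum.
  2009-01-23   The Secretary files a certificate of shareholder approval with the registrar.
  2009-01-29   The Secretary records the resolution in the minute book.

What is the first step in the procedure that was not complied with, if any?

Step 5

(1) due by 2008-11-06 + 15 days = 2008-11-21; 2008-11-09 is within that limit.
(2) the permitted window runs from 2008-11-14 + 6 = 2008-11-20 to 2008-11-14 + 36 = 2008-12-20; done 2008-11-23 — within the window.
(3) due by 2008-11-23 + 45 days = 2009-01-07; completed 2009-01-04, before the deadline.
(4) permitted from 2009-01-04 + 16 days = 2009-01-20 onward; done 2009-01-23 — permitted.
(5) permitted from 2009-01-23 + 15 days = 2009-02-07 onward; done 2009-01-29 — 9 days too early.
Later steps need not be reached.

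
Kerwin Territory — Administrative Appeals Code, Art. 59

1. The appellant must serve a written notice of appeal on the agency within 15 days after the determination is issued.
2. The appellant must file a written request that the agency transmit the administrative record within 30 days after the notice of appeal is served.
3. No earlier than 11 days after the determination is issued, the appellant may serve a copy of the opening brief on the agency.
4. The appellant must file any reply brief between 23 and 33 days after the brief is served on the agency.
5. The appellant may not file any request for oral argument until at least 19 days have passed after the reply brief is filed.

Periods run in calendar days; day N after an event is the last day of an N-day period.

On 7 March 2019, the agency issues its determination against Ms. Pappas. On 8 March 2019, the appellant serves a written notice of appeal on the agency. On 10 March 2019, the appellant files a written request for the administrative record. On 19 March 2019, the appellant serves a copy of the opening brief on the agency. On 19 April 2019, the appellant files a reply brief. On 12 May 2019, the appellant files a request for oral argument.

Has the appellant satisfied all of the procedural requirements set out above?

Step 1: 15 days after 7 March 2019 (when the determination is issued) is 22 March 2019; 8 March 2019 is within that limit.
Step 2: 30 days after 8 March 2019 (when the notice of appeal is served) is 7 April 2019; 10 March 2019 is within that limit.
Step 3: the earliest permitted date is 11 days after 7 March 2019 (when the determination is issued), i.e. 18 March 2019; done 19 March 2019, after the minimum wait.
Step 4: the window is 23–33 days after 19 March 2019 (when the brief is served on the agency), so 11 April 2019 through 21 April 2019; done 19 April 2019 — within the window.
Step 5: the earliest permitted date is 19 days after 19 April 2019 (when the reply brief is filed), i.e. 8 May 2019; 12 May 2019 is on or after that date.

Yes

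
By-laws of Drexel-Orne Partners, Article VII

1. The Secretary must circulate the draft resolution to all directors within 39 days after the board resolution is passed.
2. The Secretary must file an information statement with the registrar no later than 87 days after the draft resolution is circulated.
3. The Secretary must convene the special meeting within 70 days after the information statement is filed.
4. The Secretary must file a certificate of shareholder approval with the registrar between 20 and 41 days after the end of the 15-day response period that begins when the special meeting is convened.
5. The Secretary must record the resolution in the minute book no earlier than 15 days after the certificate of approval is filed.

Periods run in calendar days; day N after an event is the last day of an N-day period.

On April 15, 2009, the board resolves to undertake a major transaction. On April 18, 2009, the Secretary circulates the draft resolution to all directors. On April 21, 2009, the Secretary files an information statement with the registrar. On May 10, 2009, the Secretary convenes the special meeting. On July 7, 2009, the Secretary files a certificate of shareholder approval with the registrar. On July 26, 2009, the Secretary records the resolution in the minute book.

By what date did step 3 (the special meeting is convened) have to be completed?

Step 3 runs from April 21, 2009, when the information statement is filed. 70 days after April 21, 2009 is June 30, 2009.

June 30, 2009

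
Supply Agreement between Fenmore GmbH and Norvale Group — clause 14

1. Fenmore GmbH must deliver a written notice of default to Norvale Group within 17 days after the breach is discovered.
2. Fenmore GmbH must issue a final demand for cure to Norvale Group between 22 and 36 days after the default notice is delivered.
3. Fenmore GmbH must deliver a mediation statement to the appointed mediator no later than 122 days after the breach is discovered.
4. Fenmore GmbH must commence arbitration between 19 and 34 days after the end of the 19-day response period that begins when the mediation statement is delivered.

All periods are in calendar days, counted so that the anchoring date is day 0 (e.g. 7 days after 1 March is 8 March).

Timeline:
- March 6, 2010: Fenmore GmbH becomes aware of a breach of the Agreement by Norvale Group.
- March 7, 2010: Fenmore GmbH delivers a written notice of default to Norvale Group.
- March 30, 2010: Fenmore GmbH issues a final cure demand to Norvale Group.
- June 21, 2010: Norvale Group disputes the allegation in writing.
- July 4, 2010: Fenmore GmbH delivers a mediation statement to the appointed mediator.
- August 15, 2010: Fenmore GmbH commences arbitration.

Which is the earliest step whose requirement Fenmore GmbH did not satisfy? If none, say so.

None — every step was satisfied

(1) due by March 6, 2010 + 17 days = March 23, 2010; done March 7, 2010 — timely.
(2) the permitted window runs from March 7, 2010 + 22 = March 29, 2010 to March 7, 2010 + 36 = April 12, 2010; March 30, 2010 falls inside that range.
(3) due by March 6, 2010 + 122 days = July 6, 2010; done July 4, 2010 — timely.
(4) the permitted window runs from July 23, 2010 + 19 = August 11, 2010 to July 23, 2010 + 34 = August 26, 2010; done August 15, 2010, which is between those dates.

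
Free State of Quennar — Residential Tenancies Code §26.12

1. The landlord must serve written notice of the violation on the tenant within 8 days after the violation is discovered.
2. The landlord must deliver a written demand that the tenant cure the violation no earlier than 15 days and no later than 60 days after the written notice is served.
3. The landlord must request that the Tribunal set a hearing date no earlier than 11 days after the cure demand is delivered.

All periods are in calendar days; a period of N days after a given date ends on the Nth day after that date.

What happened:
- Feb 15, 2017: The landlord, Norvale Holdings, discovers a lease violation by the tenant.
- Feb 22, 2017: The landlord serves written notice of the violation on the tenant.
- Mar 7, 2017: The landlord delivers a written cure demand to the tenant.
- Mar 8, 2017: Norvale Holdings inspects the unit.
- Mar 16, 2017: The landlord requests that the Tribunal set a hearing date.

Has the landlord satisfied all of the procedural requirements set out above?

No

Step 1: 8 days after Feb 15, 2017 (when the violation is discovered) is Feb 23, 2017; done Feb 22, 2017 — timely.
Step 2: the window is 15–60 days after Feb 22, 2017 (when the written notice is served), so Mar 9, 2017 through Apr 23, 2017; done Mar 7, 2017 — 2 days before the window opened.
The procedure was therefore not followed at step 2.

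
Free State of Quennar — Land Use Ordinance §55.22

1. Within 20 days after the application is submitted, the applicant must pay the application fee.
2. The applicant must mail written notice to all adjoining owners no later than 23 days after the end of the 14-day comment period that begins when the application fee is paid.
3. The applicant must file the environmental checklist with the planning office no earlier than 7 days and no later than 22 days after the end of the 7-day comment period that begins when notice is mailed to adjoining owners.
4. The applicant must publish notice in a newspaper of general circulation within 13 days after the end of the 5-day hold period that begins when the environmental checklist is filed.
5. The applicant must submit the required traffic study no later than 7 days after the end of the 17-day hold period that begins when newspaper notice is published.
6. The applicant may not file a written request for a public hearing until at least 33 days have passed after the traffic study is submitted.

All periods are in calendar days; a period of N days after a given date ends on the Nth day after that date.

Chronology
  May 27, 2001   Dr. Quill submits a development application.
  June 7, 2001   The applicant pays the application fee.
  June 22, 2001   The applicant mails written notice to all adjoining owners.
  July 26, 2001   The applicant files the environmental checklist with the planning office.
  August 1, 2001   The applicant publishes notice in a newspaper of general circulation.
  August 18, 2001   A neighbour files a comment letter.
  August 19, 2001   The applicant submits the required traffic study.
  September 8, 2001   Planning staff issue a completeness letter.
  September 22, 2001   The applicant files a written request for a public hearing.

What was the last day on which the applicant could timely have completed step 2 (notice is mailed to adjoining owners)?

July 14, 2001

The application fee is paid on June 7, 2001; the 14-day comment period therefore ends June 21, 2001, and step 2 runs from that date. 23 days after June 21, 2001 is July 14, 2001.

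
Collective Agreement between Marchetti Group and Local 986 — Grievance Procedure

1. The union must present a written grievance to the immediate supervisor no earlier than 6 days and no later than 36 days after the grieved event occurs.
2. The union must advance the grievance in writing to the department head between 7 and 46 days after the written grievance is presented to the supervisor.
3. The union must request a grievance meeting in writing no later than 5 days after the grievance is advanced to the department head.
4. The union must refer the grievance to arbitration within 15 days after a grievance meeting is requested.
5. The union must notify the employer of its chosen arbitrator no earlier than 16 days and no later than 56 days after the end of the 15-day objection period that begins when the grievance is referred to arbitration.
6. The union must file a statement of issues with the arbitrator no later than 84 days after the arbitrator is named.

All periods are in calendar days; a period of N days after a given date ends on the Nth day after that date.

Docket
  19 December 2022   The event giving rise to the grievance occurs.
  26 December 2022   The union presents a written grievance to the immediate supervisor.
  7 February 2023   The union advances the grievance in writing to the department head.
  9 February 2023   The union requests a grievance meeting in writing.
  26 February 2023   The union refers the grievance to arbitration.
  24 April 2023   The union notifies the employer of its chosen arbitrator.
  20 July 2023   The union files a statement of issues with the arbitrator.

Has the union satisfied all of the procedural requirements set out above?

Step 1: the window is 6–36 days after 19 December 2022 (when the grieved event occurs), so 25 December 2022 through 24 January 2023; done 26 December 2022, which is between those dates.
Step 2: the window is 7–46 days after 26 December 2022 (when the written grievance is presented to the supervisor), so 2 January 2023 through 10 February 2023; done 7 February 2023, which is between those dates.
Step 3: 5 days after 7 February 2023 (when the grievance is advanced to the department head) is 12 February 2023; 9 February 2023 is within that limit.
Step 4: 15 days after 9 February 2023 (when a grievance meeting is requested) is 24 February 2023; done 26 February 2023 — 2 days late.

No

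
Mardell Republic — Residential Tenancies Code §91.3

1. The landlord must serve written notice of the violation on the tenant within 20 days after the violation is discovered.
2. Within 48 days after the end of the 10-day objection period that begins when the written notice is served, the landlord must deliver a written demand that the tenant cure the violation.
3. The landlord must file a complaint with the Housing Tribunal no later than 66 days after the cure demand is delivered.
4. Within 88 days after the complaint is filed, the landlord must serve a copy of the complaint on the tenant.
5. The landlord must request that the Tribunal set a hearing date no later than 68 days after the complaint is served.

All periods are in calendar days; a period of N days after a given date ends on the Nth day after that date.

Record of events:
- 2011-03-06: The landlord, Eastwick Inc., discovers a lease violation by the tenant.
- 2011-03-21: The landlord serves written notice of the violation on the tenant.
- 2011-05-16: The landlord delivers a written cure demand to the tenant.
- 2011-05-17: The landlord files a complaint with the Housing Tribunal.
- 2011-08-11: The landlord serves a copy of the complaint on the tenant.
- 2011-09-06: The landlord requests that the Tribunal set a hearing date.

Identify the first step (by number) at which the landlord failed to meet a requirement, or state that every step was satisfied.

(1) due by 2011-03-06 + 20 days = 2011-03-26; done 2011-03-21 — timely.
(2) due by 2011-03-31 + 48 days = 2011-05-18; completed 2011-05-16, before the deadline.
(3) due by 2011-05-16 + 66 days = 2011-07-21; completed 2011-05-17, before the deadline.
(4) due by 2011-05-17 + 88 days = 2011-08-13; 2011-08-11 is within that limit.
(5) due by 2011-08-11 + 68 days = 2011-10-18; completed 2011-09-06, before the deadline.

None — every step was satisfied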